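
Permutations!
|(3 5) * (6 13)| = 2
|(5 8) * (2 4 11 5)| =|(2 4 11 5 8)| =5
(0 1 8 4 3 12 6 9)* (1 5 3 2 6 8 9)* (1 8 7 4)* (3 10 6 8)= (0 5 10 6 3 12 7 4 2 8 1 9)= [5, 9, 8, 12, 2, 10, 3, 4, 1, 0, 6, 11, 7]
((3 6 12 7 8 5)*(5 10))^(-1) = (3 5 10 8 7 12 6)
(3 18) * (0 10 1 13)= [10, 13, 2, 18, 4, 5, 6, 7, 8, 9, 1, 11, 12, 0, 14, 15, 16, 17, 3]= (0 10 1 13)(3 18)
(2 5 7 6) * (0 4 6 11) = (0 4 6 2 5 7 11) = [4, 1, 5, 3, 6, 7, 2, 11, 8, 9, 10, 0]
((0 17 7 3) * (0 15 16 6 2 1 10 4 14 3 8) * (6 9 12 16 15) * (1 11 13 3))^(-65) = ((0 17 7 8)(1 10 4 14)(2 11 13 3 6)(9 12 16))^(-65) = (0 8 7 17)(1 14 4 10)(9 12 16)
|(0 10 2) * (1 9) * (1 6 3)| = 12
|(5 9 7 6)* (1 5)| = |(1 5 9 7 6)| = 5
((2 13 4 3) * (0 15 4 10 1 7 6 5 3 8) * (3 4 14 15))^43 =(0 8 4 5 6 7 1 10 13 2 3)(14 15)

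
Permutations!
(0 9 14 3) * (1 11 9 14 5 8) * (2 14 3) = (0 3)(1 11 9 5 8)(2 14) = [3, 11, 14, 0, 4, 8, 6, 7, 1, 5, 10, 9, 12, 13, 2]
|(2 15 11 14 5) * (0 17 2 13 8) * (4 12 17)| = |(0 4 12 17 2 15 11 14 5 13 8)| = 11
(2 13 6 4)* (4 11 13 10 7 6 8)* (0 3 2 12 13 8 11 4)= (0 3 2 10 7 6 4 12 13 11 8)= [3, 1, 10, 2, 12, 5, 4, 6, 0, 9, 7, 8, 13, 11]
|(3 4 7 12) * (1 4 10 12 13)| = |(1 4 7 13)(3 10 12)| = 12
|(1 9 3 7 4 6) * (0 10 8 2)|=12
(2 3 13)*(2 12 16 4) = (2 3 13 12 16 4) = [0, 1, 3, 13, 2, 5, 6, 7, 8, 9, 10, 11, 16, 12, 14, 15, 4]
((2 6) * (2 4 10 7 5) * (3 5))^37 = ((2 6 4 10 7 3 5))^37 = (2 4 7 5 6 10 3)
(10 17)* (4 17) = (4 17 10) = [0, 1, 2, 3, 17, 5, 6, 7, 8, 9, 4, 11, 12, 13, 14, 15, 16, 10]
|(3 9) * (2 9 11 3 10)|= |(2 9 10)(3 11)|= 6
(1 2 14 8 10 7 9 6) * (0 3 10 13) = (0 3 10 7 9 6 1 2 14 8 13) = [3, 2, 14, 10, 4, 5, 1, 9, 13, 6, 7, 11, 12, 0, 8]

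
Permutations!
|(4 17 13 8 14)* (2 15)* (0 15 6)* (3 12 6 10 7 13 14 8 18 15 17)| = 42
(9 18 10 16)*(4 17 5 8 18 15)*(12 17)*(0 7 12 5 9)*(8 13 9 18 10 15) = [7, 1, 2, 3, 5, 13, 6, 12, 10, 8, 16, 11, 17, 9, 14, 4, 0, 18, 15] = (0 7 12 17 18 15 4 5 13 9 8 10 16)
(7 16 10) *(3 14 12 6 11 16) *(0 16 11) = (0 16 10 7 3 14 12 6) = [16, 1, 2, 14, 4, 5, 0, 3, 8, 9, 7, 11, 6, 13, 12, 15, 10]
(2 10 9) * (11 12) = (2 10 9)(11 12) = [0, 1, 10, 3, 4, 5, 6, 7, 8, 2, 9, 12, 11]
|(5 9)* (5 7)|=3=|(5 9 7)|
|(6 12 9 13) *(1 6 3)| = 6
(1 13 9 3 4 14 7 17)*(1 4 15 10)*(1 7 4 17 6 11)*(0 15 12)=(17)(0 15 10 7 6 11 1 13 9 3 12)(4 14)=[15, 13, 2, 12, 14, 5, 11, 6, 8, 3, 7, 1, 0, 9, 4, 10, 16, 17]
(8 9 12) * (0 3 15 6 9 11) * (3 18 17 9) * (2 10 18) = [2, 1, 10, 15, 4, 5, 3, 7, 11, 12, 18, 0, 8, 13, 14, 6, 16, 9, 17] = (0 2 10 18 17 9 12 8 11)(3 15 6)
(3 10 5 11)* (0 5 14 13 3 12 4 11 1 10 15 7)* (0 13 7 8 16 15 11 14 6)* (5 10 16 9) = (0 10 6)(1 16 15 8 9 5)(3 11 12 4 14 7 13) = [10, 16, 2, 11, 14, 1, 0, 13, 9, 5, 6, 12, 4, 3, 7, 8, 15]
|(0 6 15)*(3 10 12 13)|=12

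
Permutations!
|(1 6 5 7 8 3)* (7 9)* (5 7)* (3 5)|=7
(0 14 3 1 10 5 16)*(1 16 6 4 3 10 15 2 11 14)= (0 1 15 2 11 14 10 5 6 4 3 16)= [1, 15, 11, 16, 3, 6, 4, 7, 8, 9, 5, 14, 12, 13, 10, 2, 0]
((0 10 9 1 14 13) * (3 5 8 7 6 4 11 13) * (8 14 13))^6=((0 10 9 1 13)(3 5 14)(4 11 8 7 6))^6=(14)(0 10 9 1 13)(4 11 8 7 6)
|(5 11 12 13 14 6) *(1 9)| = |(1 9)(5 11 12 13 14 6)| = 6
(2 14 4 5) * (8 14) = (2 8 14 4 5) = [0, 1, 8, 3, 5, 2, 6, 7, 14, 9, 10, 11, 12, 13, 4]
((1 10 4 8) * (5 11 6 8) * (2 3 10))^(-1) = ((1 2 3 10 4 5 11 6 8))^(-1) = (1 8 6 11 5 4 10 3 2)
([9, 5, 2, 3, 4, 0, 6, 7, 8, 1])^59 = [5, 9, 2, 3, 4, 1, 6, 7, 8, 0]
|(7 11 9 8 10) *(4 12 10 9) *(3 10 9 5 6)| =10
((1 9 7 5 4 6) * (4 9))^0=((1 4 6)(5 9 7))^0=(9)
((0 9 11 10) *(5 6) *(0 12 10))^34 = (12)(0 9 11) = ((0 9 11)(5 6)(10 12))^34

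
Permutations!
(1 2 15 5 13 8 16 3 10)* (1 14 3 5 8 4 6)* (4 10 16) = [0, 2, 15, 16, 6, 13, 1, 7, 4, 9, 14, 11, 12, 10, 3, 8, 5] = (1 2 15 8 4 6)(3 16 5 13 10 14)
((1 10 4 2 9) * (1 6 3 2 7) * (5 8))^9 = ((1 10 4 7)(2 9 6 3)(5 8))^9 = (1 10 4 7)(2 9 6 3)(5 8)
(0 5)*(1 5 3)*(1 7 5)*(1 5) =(0 3 7 1 5) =[3, 5, 2, 7, 4, 0, 6, 1]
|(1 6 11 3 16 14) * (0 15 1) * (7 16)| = 9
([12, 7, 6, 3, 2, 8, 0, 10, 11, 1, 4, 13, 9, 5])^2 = [9, 10, 0, 3, 6, 11, 12, 4, 13, 7, 2, 5, 1, 8]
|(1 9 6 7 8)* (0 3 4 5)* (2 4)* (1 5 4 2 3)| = 7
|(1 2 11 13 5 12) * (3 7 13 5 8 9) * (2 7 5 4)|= |(1 7 13 8 9 3 5 12)(2 11 4)|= 24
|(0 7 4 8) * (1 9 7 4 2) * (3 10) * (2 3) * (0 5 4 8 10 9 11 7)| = 11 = |(0 8 5 4 10 2 1 11 7 3 9)|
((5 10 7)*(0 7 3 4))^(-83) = ((0 7 5 10 3 4))^(-83) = (0 7 5 10 3 4)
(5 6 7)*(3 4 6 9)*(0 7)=[7, 1, 2, 4, 6, 9, 0, 5, 8, 3]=(0 7 5 9 3 4 6)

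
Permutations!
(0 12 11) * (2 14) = (0 12 11)(2 14) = [12, 1, 14, 3, 4, 5, 6, 7, 8, 9, 10, 0, 11, 13, 2]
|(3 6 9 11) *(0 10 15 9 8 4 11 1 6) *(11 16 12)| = 12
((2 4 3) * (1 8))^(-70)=(8)(2 3 4)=((1 8)(2 4 3))^(-70)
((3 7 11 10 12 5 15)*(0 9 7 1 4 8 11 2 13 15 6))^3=(0 2 3 8 12)(1 11 5 9 13)(4 10 6 7 15)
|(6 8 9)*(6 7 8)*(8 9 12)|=|(7 9)(8 12)|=2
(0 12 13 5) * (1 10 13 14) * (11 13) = (0 12 14 1 10 11 13 5) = [12, 10, 2, 3, 4, 0, 6, 7, 8, 9, 11, 13, 14, 5, 1]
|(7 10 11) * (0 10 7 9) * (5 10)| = 5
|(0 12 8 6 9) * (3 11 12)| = |(0 3 11 12 8 6 9)| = 7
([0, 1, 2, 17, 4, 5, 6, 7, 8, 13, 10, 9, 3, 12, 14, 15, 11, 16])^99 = [0, 1, 2, 17, 4, 5, 6, 7, 8, 13, 10, 9, 3, 12, 14, 15, 11, 16]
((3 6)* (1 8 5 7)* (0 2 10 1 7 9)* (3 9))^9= ((0 2 10 1 8 5 3 6 9))^9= (10)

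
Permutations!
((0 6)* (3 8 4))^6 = (8)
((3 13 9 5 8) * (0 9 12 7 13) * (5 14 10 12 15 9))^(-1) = ((0 5 8 3)(7 13 15 9 14 10 12))^(-1) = (0 3 8 5)(7 12 10 14 9 15 13)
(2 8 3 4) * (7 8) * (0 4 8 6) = [4, 1, 7, 8, 2, 5, 0, 6, 3] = (0 4 2 7 6)(3 8)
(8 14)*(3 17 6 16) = [0, 1, 2, 17, 4, 5, 16, 7, 14, 9, 10, 11, 12, 13, 8, 15, 3, 6] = (3 17 6 16)(8 14)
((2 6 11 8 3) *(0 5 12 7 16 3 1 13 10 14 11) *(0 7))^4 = (0 5 12)(1 11 10)(2 3 16 7 6)(8 14 13)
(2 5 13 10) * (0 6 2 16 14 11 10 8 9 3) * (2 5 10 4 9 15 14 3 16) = (0 6 5 13 8 15 14 11 4 9 16 3)(2 10) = [6, 1, 10, 0, 9, 13, 5, 7, 15, 16, 2, 4, 12, 8, 11, 14, 3]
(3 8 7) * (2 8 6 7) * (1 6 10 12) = (1 6 7 3 10 12)(2 8) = [0, 6, 8, 10, 4, 5, 7, 3, 2, 9, 12, 11, 1]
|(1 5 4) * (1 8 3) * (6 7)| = 10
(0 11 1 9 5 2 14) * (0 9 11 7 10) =(0 7 10)(1 11)(2 14 9 5) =[7, 11, 14, 3, 4, 2, 6, 10, 8, 5, 0, 1, 12, 13, 9]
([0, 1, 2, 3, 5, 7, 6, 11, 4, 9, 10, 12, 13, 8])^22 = (4 5 7 11 12 13 8)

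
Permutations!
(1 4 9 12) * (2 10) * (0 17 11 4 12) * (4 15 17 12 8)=(0 12 1 8 4 9)(2 10)(11 15 17)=[12, 8, 10, 3, 9, 5, 6, 7, 4, 0, 2, 15, 1, 13, 14, 17, 16, 11]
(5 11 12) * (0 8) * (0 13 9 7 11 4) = [8, 1, 2, 3, 0, 4, 6, 11, 13, 7, 10, 12, 5, 9] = (0 8 13 9 7 11 12 5 4)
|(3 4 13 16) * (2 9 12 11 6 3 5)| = 10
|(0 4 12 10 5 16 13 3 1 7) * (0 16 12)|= 30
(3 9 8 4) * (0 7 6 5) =(0 7 6 5)(3 9 8 4) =[7, 1, 2, 9, 3, 0, 5, 6, 4, 8]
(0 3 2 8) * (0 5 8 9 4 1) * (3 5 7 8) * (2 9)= (0 5 3 9 4 1)(7 8)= [5, 0, 2, 9, 1, 3, 6, 8, 7, 4]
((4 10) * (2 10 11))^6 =(2 4)(10 11)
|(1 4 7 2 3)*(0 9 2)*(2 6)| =|(0 9 6 2 3 1 4 7)| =8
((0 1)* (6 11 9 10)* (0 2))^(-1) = ((0 1 2)(6 11 9 10))^(-1) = (0 2 1)(6 10 9 11)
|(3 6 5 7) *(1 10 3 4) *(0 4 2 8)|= |(0 4 1 10 3 6 5 7 2 8)|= 10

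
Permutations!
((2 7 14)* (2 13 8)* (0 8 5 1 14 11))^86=((0 8 2 7 11)(1 14 13 5))^86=(0 8 2 7 11)(1 13)(5 14)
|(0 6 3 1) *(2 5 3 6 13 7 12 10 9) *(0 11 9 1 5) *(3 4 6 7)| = |(0 13 3 5 4 6 7 12 10 1 11 9 2)| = 13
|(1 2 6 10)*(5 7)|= 4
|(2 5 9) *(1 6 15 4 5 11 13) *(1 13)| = 8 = |(1 6 15 4 5 9 2 11)|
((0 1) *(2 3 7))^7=((0 1)(2 3 7))^7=(0 1)(2 3 7)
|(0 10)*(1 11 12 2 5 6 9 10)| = 9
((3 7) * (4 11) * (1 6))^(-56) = ((1 6)(3 7)(4 11))^(-56) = (11)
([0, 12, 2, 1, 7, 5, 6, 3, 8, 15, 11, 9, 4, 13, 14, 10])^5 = (9 15 10 11)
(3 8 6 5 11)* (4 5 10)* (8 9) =[0, 1, 2, 9, 5, 11, 10, 7, 6, 8, 4, 3] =(3 9 8 6 10 4 5 11)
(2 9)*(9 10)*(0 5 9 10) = (10)(0 5 9 2) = [5, 1, 0, 3, 4, 9, 6, 7, 8, 2, 10]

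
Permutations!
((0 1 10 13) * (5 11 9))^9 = (0 1 10 13)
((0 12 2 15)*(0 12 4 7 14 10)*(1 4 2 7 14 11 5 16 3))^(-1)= ((0 2 15 12 7 11 5 16 3 1 4 14 10))^(-1)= (0 10 14 4 1 3 16 5 11 7 12 15 2)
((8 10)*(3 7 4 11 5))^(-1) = (3 5 11 4 7)(8 10)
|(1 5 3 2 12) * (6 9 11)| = 15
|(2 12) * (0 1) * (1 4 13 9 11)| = 6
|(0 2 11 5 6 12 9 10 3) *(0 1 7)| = 11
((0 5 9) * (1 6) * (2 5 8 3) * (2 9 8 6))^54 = (0 3 5 1)(2 6 9 8)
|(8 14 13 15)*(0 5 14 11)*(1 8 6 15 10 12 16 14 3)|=30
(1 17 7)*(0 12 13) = (0 12 13)(1 17 7) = [12, 17, 2, 3, 4, 5, 6, 1, 8, 9, 10, 11, 13, 0, 14, 15, 16, 7]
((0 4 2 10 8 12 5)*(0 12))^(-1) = (0 8 10 2 4)(5 12)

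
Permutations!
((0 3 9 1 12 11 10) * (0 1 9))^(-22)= ((0 3)(1 12 11 10))^(-22)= (1 11)(10 12)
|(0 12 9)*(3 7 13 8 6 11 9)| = |(0 12 3 7 13 8 6 11 9)| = 9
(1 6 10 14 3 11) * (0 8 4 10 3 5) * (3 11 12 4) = (0 8 3 12 4 10 14 5)(1 6 11) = [8, 6, 2, 12, 10, 0, 11, 7, 3, 9, 14, 1, 4, 13, 5]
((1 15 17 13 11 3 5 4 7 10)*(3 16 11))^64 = ((1 15 17 13 3 5 4 7 10)(11 16))^64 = (1 15 17 13 3 5 4 7 10)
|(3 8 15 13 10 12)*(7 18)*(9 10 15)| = |(3 8 9 10 12)(7 18)(13 15)| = 10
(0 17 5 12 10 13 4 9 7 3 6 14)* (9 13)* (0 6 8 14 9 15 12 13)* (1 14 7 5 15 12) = (0 17 15 1 14 6 9 5 13 4)(3 8 7)(10 12) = [17, 14, 2, 8, 0, 13, 9, 3, 7, 5, 12, 11, 10, 4, 6, 1, 16, 15]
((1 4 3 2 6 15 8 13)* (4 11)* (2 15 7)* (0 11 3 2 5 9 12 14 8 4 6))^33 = ((0 11 6 7 5 9 12 14 8 13 1 3 15 4 2))^33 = (0 7 12 13 15)(1 4 11 5 14)(2 6 9 8 3)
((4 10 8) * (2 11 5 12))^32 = (12)(4 8 10)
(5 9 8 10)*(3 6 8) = (3 6 8 10 5 9) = [0, 1, 2, 6, 4, 9, 8, 7, 10, 3, 5]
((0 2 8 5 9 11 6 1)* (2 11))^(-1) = (0 1 6 11)(2 9 5 8)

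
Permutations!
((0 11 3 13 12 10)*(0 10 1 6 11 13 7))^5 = (0 11 12 7 6 13 3 1)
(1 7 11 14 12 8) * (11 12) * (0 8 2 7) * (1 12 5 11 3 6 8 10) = (0 10 1)(2 7 5 11 14 3 6 8 12) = [10, 0, 7, 6, 4, 11, 8, 5, 12, 9, 1, 14, 2, 13, 3]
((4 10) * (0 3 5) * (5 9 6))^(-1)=(0 5 6 9 3)(4 10)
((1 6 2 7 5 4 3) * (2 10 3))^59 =(1 3 10 6)(2 4 5 7) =((1 6 10 3)(2 7 5 4))^59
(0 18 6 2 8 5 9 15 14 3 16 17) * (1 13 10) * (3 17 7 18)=(0 3 16 7 18 6 2 8 5 9 15 14 17)(1 13 10)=[3, 13, 8, 16, 4, 9, 2, 18, 5, 15, 1, 11, 12, 10, 17, 14, 7, 0, 6]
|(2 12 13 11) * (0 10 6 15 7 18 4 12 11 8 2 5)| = |(0 10 6 15 7 18 4 12 13 8 2 11 5)| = 13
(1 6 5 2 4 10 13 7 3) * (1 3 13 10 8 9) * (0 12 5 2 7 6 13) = (0 12 5 7)(1 13 6 2 4 8 9) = [12, 13, 4, 3, 8, 7, 2, 0, 9, 1, 10, 11, 5, 6]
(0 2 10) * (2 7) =(0 7 2 10) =[7, 1, 10, 3, 4, 5, 6, 2, 8, 9, 0]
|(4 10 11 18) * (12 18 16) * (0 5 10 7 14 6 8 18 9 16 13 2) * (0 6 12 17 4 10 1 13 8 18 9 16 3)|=|(0 5 1 13 2 6 18 10 11 8 9 3)(4 7 14 12 16 17)|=12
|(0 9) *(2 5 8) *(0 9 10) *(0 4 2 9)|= |(0 10 4 2 5 8 9)|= 7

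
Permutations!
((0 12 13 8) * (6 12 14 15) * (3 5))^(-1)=((0 14 15 6 12 13 8)(3 5))^(-1)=(0 8 13 12 6 15 14)(3 5)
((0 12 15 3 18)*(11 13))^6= (0 12 15 3 18)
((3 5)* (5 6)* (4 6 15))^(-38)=((3 15 4 6 5))^(-38)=(3 4 5 15 6)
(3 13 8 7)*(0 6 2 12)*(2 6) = (0 2 12)(3 13 8 7) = [2, 1, 12, 13, 4, 5, 6, 3, 7, 9, 10, 11, 0, 8]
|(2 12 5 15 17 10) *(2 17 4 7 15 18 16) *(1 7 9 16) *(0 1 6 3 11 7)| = 12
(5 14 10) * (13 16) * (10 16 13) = (5 14 16 10) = [0, 1, 2, 3, 4, 14, 6, 7, 8, 9, 5, 11, 12, 13, 16, 15, 10]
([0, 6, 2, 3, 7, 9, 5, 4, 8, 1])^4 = [0, 1, 2, 3, 4, 5, 6, 7, 8, 9]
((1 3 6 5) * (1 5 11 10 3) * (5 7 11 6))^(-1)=((3 5 7 11 10))^(-1)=(3 10 11 7 5)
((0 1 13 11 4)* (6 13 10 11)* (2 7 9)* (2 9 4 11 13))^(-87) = ((0 1 10 13 6 2 7 4))^(-87) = (0 1 10 13 6 2 7 4)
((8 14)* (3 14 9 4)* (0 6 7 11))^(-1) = ((0 6 7 11)(3 14 8 9 4))^(-1) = (0 11 7 6)(3 4 9 8 14)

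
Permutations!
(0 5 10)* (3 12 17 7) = [5, 1, 2, 12, 4, 10, 6, 3, 8, 9, 0, 11, 17, 13, 14, 15, 16, 7] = (0 5 10)(3 12 17 7)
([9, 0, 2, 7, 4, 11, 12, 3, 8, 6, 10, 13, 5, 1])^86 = (0 13 5 6)(1 11 12 9)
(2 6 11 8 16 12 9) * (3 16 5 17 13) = (2 6 11 8 5 17 13 3 16 12 9) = [0, 1, 6, 16, 4, 17, 11, 7, 5, 2, 10, 8, 9, 3, 14, 15, 12, 13]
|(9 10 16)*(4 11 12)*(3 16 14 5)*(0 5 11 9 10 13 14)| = 30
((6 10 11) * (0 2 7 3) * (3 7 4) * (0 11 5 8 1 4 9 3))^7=((0 2 9 3 11 6 10 5 8 1 4))^7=(0 5 3 4 10 9 1 6 2 8 11)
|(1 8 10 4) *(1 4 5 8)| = 3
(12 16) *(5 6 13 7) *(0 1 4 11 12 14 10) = (0 1 4 11 12 16 14 10)(5 6 13 7) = [1, 4, 2, 3, 11, 6, 13, 5, 8, 9, 0, 12, 16, 7, 10, 15, 14]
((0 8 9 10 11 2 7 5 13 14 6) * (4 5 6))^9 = ((0 8 9 10 11 2 7 6)(4 5 13 14))^9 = (0 8 9 10 11 2 7 6)(4 5 13 14)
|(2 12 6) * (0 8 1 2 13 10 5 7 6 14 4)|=|(0 8 1 2 12 14 4)(5 7 6 13 10)|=35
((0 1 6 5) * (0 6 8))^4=(0 1 8)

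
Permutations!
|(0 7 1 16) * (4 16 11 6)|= 7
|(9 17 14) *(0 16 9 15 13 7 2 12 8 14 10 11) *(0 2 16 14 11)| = 36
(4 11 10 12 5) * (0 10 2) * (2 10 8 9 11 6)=(0 8 9 11 10 12 5 4 6 2)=[8, 1, 0, 3, 6, 4, 2, 7, 9, 11, 12, 10, 5]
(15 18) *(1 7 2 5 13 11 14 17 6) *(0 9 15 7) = (0 9 15 18 7 2 5 13 11 14 17 6 1) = [9, 0, 5, 3, 4, 13, 1, 2, 8, 15, 10, 14, 12, 11, 17, 18, 16, 6, 7]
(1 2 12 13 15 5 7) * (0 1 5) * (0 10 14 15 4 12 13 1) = (1 2 13 4 12)(5 7)(10 14 15) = [0, 2, 13, 3, 12, 7, 6, 5, 8, 9, 14, 11, 1, 4, 15, 10]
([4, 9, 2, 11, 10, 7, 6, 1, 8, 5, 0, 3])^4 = (11)(0 4 10)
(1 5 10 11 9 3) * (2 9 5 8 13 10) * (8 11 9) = (1 11 5 2 8 13 10 9 3) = [0, 11, 8, 1, 4, 2, 6, 7, 13, 3, 9, 5, 12, 10]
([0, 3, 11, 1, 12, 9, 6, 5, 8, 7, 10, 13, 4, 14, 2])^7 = (1 3)(2 14 13 11)(4 12)(5 9 7)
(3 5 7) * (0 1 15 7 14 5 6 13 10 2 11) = (0 1 15 7 3 6 13 10 2 11)(5 14) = [1, 15, 11, 6, 4, 14, 13, 3, 8, 9, 2, 0, 12, 10, 5, 7]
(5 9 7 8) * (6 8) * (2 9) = (2 9 7 6 8 5) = [0, 1, 9, 3, 4, 2, 8, 6, 5, 7]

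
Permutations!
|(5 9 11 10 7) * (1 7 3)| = |(1 7 5 9 11 10 3)| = 7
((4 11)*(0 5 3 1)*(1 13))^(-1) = (0 1 13 3 5)(4 11)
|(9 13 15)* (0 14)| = |(0 14)(9 13 15)| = 6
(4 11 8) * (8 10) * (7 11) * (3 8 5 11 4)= [0, 1, 2, 8, 7, 11, 6, 4, 3, 9, 5, 10]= (3 8)(4 7)(5 11 10)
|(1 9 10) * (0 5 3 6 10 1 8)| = 6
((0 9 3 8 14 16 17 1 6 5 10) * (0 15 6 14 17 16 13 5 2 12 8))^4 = ((0 9 3)(1 14 13 5 10 15 6 2 12 8 17))^4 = (0 9 3)(1 10 12 14 15 8 13 6 17 5 2)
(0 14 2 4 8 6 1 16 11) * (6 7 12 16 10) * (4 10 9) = (0 14 2 10 6 1 9 4 8 7 12 16 11) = [14, 9, 10, 3, 8, 5, 1, 12, 7, 4, 6, 0, 16, 13, 2, 15, 11]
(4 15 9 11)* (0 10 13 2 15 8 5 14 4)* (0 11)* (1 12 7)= (0 10 13 2 15 9)(1 12 7)(4 8 5 14)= [10, 12, 15, 3, 8, 14, 6, 1, 5, 0, 13, 11, 7, 2, 4, 9]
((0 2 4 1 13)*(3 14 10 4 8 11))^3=(0 11 10 13 8 14 1 2 3 4)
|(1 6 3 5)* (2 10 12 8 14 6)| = 9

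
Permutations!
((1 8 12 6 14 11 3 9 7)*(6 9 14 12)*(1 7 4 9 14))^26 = ((1 8 6 12 14 11 3)(4 9))^26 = (1 11 12 8 3 14 6)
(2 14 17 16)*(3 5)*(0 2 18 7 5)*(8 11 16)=(0 2 14 17 8 11 16 18 7 5 3)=[2, 1, 14, 0, 4, 3, 6, 5, 11, 9, 10, 16, 12, 13, 17, 15, 18, 8, 7]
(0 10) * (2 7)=(0 10)(2 7)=[10, 1, 7, 3, 4, 5, 6, 2, 8, 9, 0]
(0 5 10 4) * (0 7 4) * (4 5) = (0 4 7 5 10) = [4, 1, 2, 3, 7, 10, 6, 5, 8, 9, 0]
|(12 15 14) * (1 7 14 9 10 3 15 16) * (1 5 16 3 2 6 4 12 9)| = 22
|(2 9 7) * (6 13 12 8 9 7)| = 10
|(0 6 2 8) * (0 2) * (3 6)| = 6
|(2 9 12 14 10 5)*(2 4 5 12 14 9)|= |(4 5)(9 14 10 12)|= 4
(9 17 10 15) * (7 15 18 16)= [0, 1, 2, 3, 4, 5, 6, 15, 8, 17, 18, 11, 12, 13, 14, 9, 7, 10, 16]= (7 15 9 17 10 18 16)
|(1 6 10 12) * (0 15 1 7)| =|(0 15 1 6 10 12 7)| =7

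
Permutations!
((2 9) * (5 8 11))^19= ((2 9)(5 8 11))^19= (2 9)(5 8 11)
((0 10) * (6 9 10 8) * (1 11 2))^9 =((0 8 6 9 10)(1 11 2))^9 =(11)(0 10 9 6 8)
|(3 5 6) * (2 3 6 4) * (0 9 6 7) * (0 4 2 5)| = |(0 9 6 7 4 5 2 3)| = 8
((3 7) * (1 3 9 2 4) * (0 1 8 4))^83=((0 1 3 7 9 2)(4 8))^83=(0 2 9 7 3 1)(4 8)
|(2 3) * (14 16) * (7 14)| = 6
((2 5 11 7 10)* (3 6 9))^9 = (2 10 7 11 5)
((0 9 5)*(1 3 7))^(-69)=(9)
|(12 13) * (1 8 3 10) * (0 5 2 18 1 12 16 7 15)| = |(0 5 2 18 1 8 3 10 12 13 16 7 15)| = 13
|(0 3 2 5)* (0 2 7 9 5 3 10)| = |(0 10)(2 3 7 9 5)| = 10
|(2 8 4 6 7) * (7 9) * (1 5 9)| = |(1 5 9 7 2 8 4 6)| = 8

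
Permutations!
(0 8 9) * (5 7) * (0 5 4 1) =(0 8 9 5 7 4 1) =[8, 0, 2, 3, 1, 7, 6, 4, 9, 5]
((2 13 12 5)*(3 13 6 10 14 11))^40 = (2 11 5 14 12 10 13 6 3)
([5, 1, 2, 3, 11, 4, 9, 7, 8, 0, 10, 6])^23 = (0 9 6 11 4 5)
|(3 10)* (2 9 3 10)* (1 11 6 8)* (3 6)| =|(1 11 3 2 9 6 8)| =7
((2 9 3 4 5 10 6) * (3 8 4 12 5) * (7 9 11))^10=((2 11 7 9 8 4 3 12 5 10 6))^10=(2 6 10 5 12 3 4 8 9 7 11)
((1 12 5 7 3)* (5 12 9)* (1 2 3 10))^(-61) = (12)(1 10 7 5 9)(2 3)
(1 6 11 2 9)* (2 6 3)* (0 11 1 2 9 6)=(0 11)(1 3 9 2 6)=[11, 3, 6, 9, 4, 5, 1, 7, 8, 2, 10, 0]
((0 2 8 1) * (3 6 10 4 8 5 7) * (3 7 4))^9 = ((0 2 5 4 8 1)(3 6 10))^9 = (10)(0 4)(1 5)(2 8)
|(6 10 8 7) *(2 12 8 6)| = 4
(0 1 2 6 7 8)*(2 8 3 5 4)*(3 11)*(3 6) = (0 1 8)(2 3 5 4)(6 7 11) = [1, 8, 3, 5, 2, 4, 7, 11, 0, 9, 10, 6]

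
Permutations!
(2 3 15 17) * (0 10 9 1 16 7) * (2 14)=[10, 16, 3, 15, 4, 5, 6, 0, 8, 1, 9, 11, 12, 13, 2, 17, 7, 14]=(0 10 9 1 16 7)(2 3 15 17 14)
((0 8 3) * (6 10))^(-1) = (0 3 8)(6 10)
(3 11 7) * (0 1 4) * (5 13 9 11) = (0 1 4)(3 5 13 9 11 7) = [1, 4, 2, 5, 0, 13, 6, 3, 8, 11, 10, 7, 12, 9]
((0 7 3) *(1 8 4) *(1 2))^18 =((0 7 3)(1 8 4 2))^18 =(1 4)(2 8)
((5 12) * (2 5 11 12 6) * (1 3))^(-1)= ((1 3)(2 5 6)(11 12))^(-1)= (1 3)(2 6 5)(11 12)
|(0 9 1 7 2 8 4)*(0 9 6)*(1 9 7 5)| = 4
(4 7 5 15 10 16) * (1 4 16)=[0, 4, 2, 3, 7, 15, 6, 5, 8, 9, 1, 11, 12, 13, 14, 10, 16]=(16)(1 4 7 5 15 10)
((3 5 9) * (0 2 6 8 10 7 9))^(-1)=(0 5 3 9 7 10 8 6 2)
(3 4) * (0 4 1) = (0 4 3 1) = [4, 0, 2, 1, 3]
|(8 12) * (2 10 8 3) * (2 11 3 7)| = |(2 10 8 12 7)(3 11)| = 10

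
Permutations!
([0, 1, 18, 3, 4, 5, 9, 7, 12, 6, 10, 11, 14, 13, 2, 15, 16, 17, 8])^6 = (2 18 8 12 14)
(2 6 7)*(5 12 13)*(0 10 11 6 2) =[10, 1, 2, 3, 4, 12, 7, 0, 8, 9, 11, 6, 13, 5] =(0 10 11 6 7)(5 12 13)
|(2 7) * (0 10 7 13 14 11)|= |(0 10 7 2 13 14 11)|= 7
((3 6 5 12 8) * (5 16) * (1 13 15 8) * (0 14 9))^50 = ((0 14 9)(1 13 15 8 3 6 16 5 12))^50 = (0 9 14)(1 6 13 16 15 5 8 12 3)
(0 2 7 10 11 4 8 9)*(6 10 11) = (0 2 7 11 4 8 9)(6 10) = [2, 1, 7, 3, 8, 5, 10, 11, 9, 0, 6, 4]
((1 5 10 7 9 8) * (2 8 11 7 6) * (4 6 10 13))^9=(1 13 6 8 5 4 2)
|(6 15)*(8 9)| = 2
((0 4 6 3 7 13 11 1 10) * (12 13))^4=(0 7 1 6 13)(3 11 4 12 10)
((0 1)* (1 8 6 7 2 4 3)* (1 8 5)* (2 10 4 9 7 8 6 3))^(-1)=((0 5 1)(2 9 7 10 4)(3 6 8))^(-1)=(0 1 5)(2 4 10 7 9)(3 8 6)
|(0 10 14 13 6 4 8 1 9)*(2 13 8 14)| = 10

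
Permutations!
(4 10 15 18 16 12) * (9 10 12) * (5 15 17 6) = (4 12)(5 15 18 16 9 10 17 6) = [0, 1, 2, 3, 12, 15, 5, 7, 8, 10, 17, 11, 4, 13, 14, 18, 9, 6, 16]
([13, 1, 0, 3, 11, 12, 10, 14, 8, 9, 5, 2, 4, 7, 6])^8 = [4, 1, 12, 3, 10, 14, 13, 2, 8, 9, 7, 5, 6, 11, 0]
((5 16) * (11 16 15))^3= ((5 15 11 16))^3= (5 16 11 15)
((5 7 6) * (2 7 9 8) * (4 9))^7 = ((2 7 6 5 4 9 8))^7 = (9)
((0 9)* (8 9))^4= (0 8 9)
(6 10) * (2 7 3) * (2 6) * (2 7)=(3 6 10 7)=[0, 1, 2, 6, 4, 5, 10, 3, 8, 9, 7]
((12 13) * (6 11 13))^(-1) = ((6 11 13 12))^(-1) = (6 12 13 11)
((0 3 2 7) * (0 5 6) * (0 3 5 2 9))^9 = ((0 5 6 3 9)(2 7))^9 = (0 9 3 6 5)(2 7)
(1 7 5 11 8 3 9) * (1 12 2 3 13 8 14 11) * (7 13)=[0, 13, 3, 9, 4, 1, 6, 5, 7, 12, 10, 14, 2, 8, 11]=(1 13 8 7 5)(2 3 9 12)(11 14)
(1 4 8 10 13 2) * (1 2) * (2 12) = (1 4 8 10 13)(2 12) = [0, 4, 12, 3, 8, 5, 6, 7, 10, 9, 13, 11, 2, 1]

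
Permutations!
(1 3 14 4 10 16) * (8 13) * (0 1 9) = (0 1 3 14 4 10 16 9)(8 13) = [1, 3, 2, 14, 10, 5, 6, 7, 13, 0, 16, 11, 12, 8, 4, 15, 9]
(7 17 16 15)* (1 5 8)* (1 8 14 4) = (1 5 14 4)(7 17 16 15) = [0, 5, 2, 3, 1, 14, 6, 17, 8, 9, 10, 11, 12, 13, 4, 7, 15, 16]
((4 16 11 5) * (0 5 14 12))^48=(0 12 14 11 16 4 5)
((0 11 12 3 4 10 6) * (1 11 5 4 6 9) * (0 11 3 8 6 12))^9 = (0 6 12 1 10 5 11 8 3 9 4)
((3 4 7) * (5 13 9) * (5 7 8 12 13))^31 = ((3 4 8 12 13 9 7))^31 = (3 12 7 8 9 4 13)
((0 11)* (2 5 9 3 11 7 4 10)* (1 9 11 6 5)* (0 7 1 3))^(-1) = ((0 1 9)(2 3 6 5 11 7 4 10))^(-1) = (0 9 1)(2 10 4 7 11 5 6 3)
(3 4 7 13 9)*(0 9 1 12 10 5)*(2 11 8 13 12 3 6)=(0 9 6 2 11 8 13 1 3 4 7 12 10 5)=[9, 3, 11, 4, 7, 0, 2, 12, 13, 6, 5, 8, 10, 1]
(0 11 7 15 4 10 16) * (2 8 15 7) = (0 11 2 8 15 4 10 16) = [11, 1, 8, 3, 10, 5, 6, 7, 15, 9, 16, 2, 12, 13, 14, 4, 0]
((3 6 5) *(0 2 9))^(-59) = (0 2 9)(3 6 5)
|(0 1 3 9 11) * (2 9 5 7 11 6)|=6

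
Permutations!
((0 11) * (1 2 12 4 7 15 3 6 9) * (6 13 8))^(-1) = ((0 11)(1 2 12 4 7 15 3 13 8 6 9))^(-1) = (0 11)(1 9 6 8 13 3 15 7 4 12 2)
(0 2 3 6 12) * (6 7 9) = (0 2 3 7 9 6 12) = [2, 1, 3, 7, 4, 5, 12, 9, 8, 6, 10, 11, 0]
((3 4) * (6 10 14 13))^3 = (3 4)(6 13 14 10)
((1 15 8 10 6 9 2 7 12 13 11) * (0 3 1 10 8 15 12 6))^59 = (15)(0 12 10 1 11 3 13)(2 9 6 7)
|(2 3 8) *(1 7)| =|(1 7)(2 3 8)| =6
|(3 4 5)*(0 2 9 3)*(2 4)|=3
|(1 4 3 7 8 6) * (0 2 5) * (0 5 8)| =8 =|(0 2 8 6 1 4 3 7)|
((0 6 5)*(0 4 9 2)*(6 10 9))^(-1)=(0 2 9 10)(4 5 6)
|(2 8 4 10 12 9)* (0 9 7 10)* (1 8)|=6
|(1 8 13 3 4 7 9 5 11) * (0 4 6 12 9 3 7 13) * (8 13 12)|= 12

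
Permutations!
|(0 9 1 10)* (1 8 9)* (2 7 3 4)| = |(0 1 10)(2 7 3 4)(8 9)| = 12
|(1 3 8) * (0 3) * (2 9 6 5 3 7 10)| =10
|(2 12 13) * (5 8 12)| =5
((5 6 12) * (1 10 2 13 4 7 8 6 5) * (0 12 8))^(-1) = (0 7 4 13 2 10 1 12)(6 8)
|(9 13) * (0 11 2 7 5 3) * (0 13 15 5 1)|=|(0 11 2 7 1)(3 13 9 15 5)|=5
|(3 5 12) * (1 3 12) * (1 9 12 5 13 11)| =|(1 3 13 11)(5 9 12)| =12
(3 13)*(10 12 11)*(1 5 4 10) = (1 5 4 10 12 11)(3 13) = [0, 5, 2, 13, 10, 4, 6, 7, 8, 9, 12, 1, 11, 3]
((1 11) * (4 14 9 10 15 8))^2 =((1 11)(4 14 9 10 15 8))^2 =(4 9 15)(8 14 10)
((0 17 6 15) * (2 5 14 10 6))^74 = (0 2 14 6)(5 10 15 17)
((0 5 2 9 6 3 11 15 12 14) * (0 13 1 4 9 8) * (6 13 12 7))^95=((0 5 2 8)(1 4 9 13)(3 11 15 7 6)(12 14))^95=(15)(0 8 2 5)(1 13 9 4)(12 14)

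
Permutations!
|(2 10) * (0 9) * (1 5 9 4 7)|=6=|(0 4 7 1 5 9)(2 10)|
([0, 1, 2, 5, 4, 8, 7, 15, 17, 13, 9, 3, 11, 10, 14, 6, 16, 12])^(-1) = (3 11 12 17 8 5)(6 15 7)(9 10 13)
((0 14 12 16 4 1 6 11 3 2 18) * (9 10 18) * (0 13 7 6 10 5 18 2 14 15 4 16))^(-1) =(0 12 14 3 11 6 7 13 18 5 9 2 10 1 4 15) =((0 15 4 1 10 2 9 5 18 13 7 6 11 3 14 12))^(-1)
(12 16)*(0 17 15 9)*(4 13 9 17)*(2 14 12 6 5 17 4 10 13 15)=[10, 1, 14, 3, 15, 17, 5, 7, 8, 0, 13, 11, 16, 9, 12, 4, 6, 2]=(0 10 13 9)(2 14 12 16 6 5 17)(4 15)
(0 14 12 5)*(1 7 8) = (0 14 12 5)(1 7 8) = [14, 7, 2, 3, 4, 0, 6, 8, 1, 9, 10, 11, 5, 13, 12]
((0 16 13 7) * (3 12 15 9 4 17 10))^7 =(17)(0 7 13 16)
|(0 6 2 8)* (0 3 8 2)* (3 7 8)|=2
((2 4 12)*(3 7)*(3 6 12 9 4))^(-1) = ((2 3 7 6 12)(4 9))^(-1) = (2 12 6 7 3)(4 9)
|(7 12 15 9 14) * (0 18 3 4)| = 20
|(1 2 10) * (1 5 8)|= |(1 2 10 5 8)|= 5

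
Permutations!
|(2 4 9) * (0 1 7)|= 3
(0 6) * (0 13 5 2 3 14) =(0 6 13 5 2 3 14) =[6, 1, 3, 14, 4, 2, 13, 7, 8, 9, 10, 11, 12, 5, 0]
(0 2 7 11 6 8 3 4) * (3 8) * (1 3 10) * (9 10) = (0 2 7 11 6 9 10 1 3 4) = [2, 3, 7, 4, 0, 5, 9, 11, 8, 10, 1, 6]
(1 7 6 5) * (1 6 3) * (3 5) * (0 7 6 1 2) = [7, 6, 0, 2, 4, 1, 3, 5] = (0 7 5 1 6 3 2)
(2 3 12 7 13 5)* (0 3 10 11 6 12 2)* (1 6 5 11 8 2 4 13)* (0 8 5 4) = (0 3)(1 6 12 7)(2 10 5 8)(4 13 11) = [3, 6, 10, 0, 13, 8, 12, 1, 2, 9, 5, 4, 7, 11]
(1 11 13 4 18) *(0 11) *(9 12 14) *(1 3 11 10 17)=(0 10 17 1)(3 11 13 4 18)(9 12 14)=[10, 0, 2, 11, 18, 5, 6, 7, 8, 12, 17, 13, 14, 4, 9, 15, 16, 1, 3]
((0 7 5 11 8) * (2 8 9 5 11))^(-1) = (0 8 2 5 9 11 7)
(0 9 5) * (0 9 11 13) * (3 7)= (0 11 13)(3 7)(5 9)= [11, 1, 2, 7, 4, 9, 6, 3, 8, 5, 10, 13, 12, 0]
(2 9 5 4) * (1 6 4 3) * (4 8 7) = (1 6 8 7 4 2 9 5 3) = [0, 6, 9, 1, 2, 3, 8, 4, 7, 5]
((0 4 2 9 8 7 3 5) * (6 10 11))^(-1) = (0 5 3 7 8 9 2 4)(6 11 10)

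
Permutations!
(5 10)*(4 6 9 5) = (4 6 9 5 10) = [0, 1, 2, 3, 6, 10, 9, 7, 8, 5, 4]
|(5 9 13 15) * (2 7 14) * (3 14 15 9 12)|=14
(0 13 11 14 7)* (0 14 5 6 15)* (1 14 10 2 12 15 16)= (0 13 11 5 6 16 1 14 7 10 2 12 15)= [13, 14, 12, 3, 4, 6, 16, 10, 8, 9, 2, 5, 15, 11, 7, 0, 1]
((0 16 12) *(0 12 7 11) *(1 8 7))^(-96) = (16)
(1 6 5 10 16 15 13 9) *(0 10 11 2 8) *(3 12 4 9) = (0 10 16 15 13 3 12 4 9 1 6 5 11 2 8) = [10, 6, 8, 12, 9, 11, 5, 7, 0, 1, 16, 2, 4, 3, 14, 13, 15]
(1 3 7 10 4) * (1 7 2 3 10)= (1 10 4 7)(2 3)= [0, 10, 3, 2, 7, 5, 6, 1, 8, 9, 4]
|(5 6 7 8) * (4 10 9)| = |(4 10 9)(5 6 7 8)| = 12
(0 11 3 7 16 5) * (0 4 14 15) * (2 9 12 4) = [11, 1, 9, 7, 14, 2, 6, 16, 8, 12, 10, 3, 4, 13, 15, 0, 5] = (0 11 3 7 16 5 2 9 12 4 14 15)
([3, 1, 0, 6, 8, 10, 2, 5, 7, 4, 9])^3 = [2, 1, 6, 0, 5, 4, 3, 9, 10, 7, 8]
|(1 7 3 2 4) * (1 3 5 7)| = |(2 4 3)(5 7)| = 6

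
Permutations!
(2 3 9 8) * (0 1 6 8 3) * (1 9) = (0 9 3 1 6 8 2) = [9, 6, 0, 1, 4, 5, 8, 7, 2, 3]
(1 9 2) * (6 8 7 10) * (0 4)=(0 4)(1 9 2)(6 8 7 10)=[4, 9, 1, 3, 0, 5, 8, 10, 7, 2, 6]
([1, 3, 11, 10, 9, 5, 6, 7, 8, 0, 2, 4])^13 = (0 11 3 9 2 1 4 10)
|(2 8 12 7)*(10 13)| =|(2 8 12 7)(10 13)| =4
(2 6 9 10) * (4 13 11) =[0, 1, 6, 3, 13, 5, 9, 7, 8, 10, 2, 4, 12, 11] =(2 6 9 10)(4 13 11)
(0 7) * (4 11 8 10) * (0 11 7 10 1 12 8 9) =(0 10 4 7 11 9)(1 12 8) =[10, 12, 2, 3, 7, 5, 6, 11, 1, 0, 4, 9, 8]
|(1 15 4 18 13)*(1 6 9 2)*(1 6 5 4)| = 12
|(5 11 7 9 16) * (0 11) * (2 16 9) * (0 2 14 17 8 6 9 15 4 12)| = 33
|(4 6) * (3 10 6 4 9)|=4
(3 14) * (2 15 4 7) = [0, 1, 15, 14, 7, 5, 6, 2, 8, 9, 10, 11, 12, 13, 3, 4] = (2 15 4 7)(3 14)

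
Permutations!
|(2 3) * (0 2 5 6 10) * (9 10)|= 7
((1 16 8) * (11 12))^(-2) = ((1 16 8)(11 12))^(-2) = (1 16 8)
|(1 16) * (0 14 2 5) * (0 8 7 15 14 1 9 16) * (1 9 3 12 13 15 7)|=12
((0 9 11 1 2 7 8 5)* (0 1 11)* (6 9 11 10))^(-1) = ((0 11 10 6 9)(1 2 7 8 5))^(-1) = (0 9 6 10 11)(1 5 8 7 2)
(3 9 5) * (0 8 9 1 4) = [8, 4, 2, 1, 0, 3, 6, 7, 9, 5] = (0 8 9 5 3 1 4)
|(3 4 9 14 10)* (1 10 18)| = |(1 10 3 4 9 14 18)| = 7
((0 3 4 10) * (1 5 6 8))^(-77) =((0 3 4 10)(1 5 6 8))^(-77) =(0 10 4 3)(1 8 6 5)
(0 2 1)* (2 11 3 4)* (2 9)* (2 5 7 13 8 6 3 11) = [2, 0, 1, 4, 9, 7, 3, 13, 6, 5, 10, 11, 12, 8] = (0 2 1)(3 4 9 5 7 13 8 6)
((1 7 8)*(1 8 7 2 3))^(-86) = ((8)(1 2 3))^(-86) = (8)(1 2 3)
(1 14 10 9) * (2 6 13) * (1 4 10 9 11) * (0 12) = [12, 14, 6, 3, 10, 5, 13, 7, 8, 4, 11, 1, 0, 2, 9] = (0 12)(1 14 9 4 10 11)(2 6 13)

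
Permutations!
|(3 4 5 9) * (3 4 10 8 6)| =12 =|(3 10 8 6)(4 5 9)|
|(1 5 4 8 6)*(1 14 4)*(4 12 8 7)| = 4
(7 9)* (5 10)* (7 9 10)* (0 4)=(0 4)(5 7 10)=[4, 1, 2, 3, 0, 7, 6, 10, 8, 9, 5]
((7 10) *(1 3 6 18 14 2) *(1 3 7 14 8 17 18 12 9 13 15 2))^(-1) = ((1 7 10 14)(2 3 6 12 9 13 15)(8 17 18))^(-1) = (1 14 10 7)(2 15 13 9 12 6 3)(8 18 17)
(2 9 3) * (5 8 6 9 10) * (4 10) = (2 4 10 5 8 6 9 3) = [0, 1, 4, 2, 10, 8, 9, 7, 6, 3, 5]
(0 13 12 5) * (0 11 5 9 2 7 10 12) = (0 13)(2 7 10 12 9)(5 11) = [13, 1, 7, 3, 4, 11, 6, 10, 8, 2, 12, 5, 9, 0]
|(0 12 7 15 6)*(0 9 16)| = 7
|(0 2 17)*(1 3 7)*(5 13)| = |(0 2 17)(1 3 7)(5 13)| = 6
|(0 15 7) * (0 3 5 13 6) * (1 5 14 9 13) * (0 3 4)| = |(0 15 7 4)(1 5)(3 14 9 13 6)| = 20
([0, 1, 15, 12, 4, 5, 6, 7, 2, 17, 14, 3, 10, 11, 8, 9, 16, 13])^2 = [0, 1, 9, 10, 4, 5, 6, 7, 15, 13, 8, 12, 14, 3, 2, 17, 16, 11]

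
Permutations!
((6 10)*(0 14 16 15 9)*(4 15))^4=((0 14 16 4 15 9)(6 10))^4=(0 15 16)(4 14 9)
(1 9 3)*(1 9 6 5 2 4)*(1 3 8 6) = [0, 1, 4, 9, 3, 2, 5, 7, 6, 8] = (2 4 3 9 8 6 5)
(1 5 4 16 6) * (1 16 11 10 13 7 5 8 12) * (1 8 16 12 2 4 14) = [0, 16, 4, 3, 11, 14, 12, 5, 2, 9, 13, 10, 8, 7, 1, 15, 6] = (1 16 6 12 8 2 4 11 10 13 7 5 14)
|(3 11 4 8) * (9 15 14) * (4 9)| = 7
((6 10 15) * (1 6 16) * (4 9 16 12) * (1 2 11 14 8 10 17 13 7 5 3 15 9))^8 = ((1 6 17 13 7 5 3 15 12 4)(2 11 14 8 10 9 16))^8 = (1 12 3 7 17)(2 11 14 8 10 9 16)(4 15 5 13 6)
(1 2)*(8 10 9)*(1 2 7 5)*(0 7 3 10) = (0 7 5 1 3 10 9 8) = [7, 3, 2, 10, 4, 1, 6, 5, 0, 8, 9]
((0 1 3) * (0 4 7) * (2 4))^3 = ((0 1 3 2 4 7))^3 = (0 2)(1 4)(3 7)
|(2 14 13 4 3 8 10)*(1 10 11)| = |(1 10 2 14 13 4 3 8 11)| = 9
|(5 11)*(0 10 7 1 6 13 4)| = 14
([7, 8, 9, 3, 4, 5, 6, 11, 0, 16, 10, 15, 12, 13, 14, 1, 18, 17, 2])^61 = (0 7 11 15 1 8)(2 9 16 18)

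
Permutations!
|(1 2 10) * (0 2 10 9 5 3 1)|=7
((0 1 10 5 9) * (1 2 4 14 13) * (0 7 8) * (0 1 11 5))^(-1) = (0 10 1 8 7 9 5 11 13 14 4 2)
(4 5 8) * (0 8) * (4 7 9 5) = (0 8 7 9 5) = [8, 1, 2, 3, 4, 0, 6, 9, 7, 5]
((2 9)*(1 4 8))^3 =(2 9) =((1 4 8)(2 9))^3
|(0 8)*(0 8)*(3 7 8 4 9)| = 5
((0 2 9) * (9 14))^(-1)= (0 9 14 2)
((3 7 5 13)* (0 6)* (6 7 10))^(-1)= (0 6 10 3 13 5 7)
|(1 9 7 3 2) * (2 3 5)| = 5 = |(1 9 7 5 2)|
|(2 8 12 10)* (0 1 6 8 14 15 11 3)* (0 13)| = |(0 1 6 8 12 10 2 14 15 11 3 13)| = 12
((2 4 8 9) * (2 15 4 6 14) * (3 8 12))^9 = (3 15)(4 8)(9 12)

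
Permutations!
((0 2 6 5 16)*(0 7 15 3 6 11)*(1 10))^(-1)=((0 2 11)(1 10)(3 6 5 16 7 15))^(-1)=(0 11 2)(1 10)(3 15 7 16 5 6)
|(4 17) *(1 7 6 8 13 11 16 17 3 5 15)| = 12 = |(1 7 6 8 13 11 16 17 4 3 5 15)|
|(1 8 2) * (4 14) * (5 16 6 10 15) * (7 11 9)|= 30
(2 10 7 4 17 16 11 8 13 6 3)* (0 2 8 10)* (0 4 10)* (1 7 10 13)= [2, 7, 4, 8, 17, 5, 3, 13, 1, 9, 10, 0, 12, 6, 14, 15, 11, 16]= (0 2 4 17 16 11)(1 7 13 6 3 8)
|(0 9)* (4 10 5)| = 6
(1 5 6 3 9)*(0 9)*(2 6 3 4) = (0 9 1 5 3)(2 6 4) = [9, 5, 6, 0, 2, 3, 4, 7, 8, 1]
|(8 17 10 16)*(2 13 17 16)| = |(2 13 17 10)(8 16)| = 4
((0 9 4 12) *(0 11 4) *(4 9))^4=((0 4 12 11 9))^4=(0 9 11 12 4)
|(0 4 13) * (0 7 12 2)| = |(0 4 13 7 12 2)| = 6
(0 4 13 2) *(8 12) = (0 4 13 2)(8 12) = [4, 1, 0, 3, 13, 5, 6, 7, 12, 9, 10, 11, 8, 2]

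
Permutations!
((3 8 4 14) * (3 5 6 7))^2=((3 8 4 14 5 6 7))^2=(3 4 5 7 8 14 6)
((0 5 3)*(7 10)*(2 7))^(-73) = (0 3 5)(2 10 7)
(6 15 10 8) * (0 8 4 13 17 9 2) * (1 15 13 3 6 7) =(0 8 7 1 15 10 4 3 6 13 17 9 2) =[8, 15, 0, 6, 3, 5, 13, 1, 7, 2, 4, 11, 12, 17, 14, 10, 16, 9]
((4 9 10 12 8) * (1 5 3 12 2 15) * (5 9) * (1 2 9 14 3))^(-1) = (1 5 4 8 12 3 14)(2 15)(9 10)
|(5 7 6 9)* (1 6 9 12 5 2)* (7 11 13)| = 9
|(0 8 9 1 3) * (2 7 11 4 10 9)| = |(0 8 2 7 11 4 10 9 1 3)| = 10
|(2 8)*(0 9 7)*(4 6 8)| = |(0 9 7)(2 4 6 8)| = 12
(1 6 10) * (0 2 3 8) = (0 2 3 8)(1 6 10) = [2, 6, 3, 8, 4, 5, 10, 7, 0, 9, 1]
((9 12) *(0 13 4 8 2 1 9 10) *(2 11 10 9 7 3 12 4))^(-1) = (0 10 11 8 4 9 12 3 7 1 2 13)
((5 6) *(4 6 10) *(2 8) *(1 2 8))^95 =((1 2)(4 6 5 10))^95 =(1 2)(4 10 5 6)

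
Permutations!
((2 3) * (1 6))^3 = ((1 6)(2 3))^3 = (1 6)(2 3)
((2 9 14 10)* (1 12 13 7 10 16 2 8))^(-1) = (1 8 10 7 13 12)(2 16 14 9)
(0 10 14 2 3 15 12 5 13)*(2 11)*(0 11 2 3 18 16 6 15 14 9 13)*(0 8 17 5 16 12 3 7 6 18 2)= (0 10 9 13 11 7 6 15 3 14)(5 8 17)(12 16 18)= [10, 1, 2, 14, 4, 8, 15, 6, 17, 13, 9, 7, 16, 11, 0, 3, 18, 5, 12]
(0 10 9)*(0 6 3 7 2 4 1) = (0 10 9 6 3 7 2 4 1) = [10, 0, 4, 7, 1, 5, 3, 2, 8, 6, 9]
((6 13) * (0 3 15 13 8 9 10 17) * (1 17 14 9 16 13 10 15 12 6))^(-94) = (0 16 3 13 12 1 6 17 8)(9 10)(14 15)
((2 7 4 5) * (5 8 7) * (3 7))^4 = (8)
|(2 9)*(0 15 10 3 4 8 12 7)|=|(0 15 10 3 4 8 12 7)(2 9)|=8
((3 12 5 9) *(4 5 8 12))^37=((3 4 5 9)(8 12))^37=(3 4 5 9)(8 12)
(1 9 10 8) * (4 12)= (1 9 10 8)(4 12)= [0, 9, 2, 3, 12, 5, 6, 7, 1, 10, 8, 11, 4]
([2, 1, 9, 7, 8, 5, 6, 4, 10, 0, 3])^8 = [9, 1, 0, 8, 3, 5, 6, 10, 7, 2, 4]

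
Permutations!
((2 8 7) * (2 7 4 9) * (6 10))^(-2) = (10)(2 4)(8 9)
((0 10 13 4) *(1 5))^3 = (0 4 13 10)(1 5)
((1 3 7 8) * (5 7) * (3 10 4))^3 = (1 3 8 4 7 10 5)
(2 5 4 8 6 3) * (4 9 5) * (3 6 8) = (2 4 3)(5 9) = [0, 1, 4, 2, 3, 9, 6, 7, 8, 5]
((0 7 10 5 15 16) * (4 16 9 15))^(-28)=((0 7 10 5 4 16)(9 15))^(-28)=(0 10 4)(5 16 7)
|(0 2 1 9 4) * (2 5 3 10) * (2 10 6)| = 8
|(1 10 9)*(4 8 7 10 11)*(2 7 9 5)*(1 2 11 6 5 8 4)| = 20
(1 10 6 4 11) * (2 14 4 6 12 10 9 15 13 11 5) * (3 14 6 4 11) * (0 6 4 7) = (0 6 7)(1 9 15 13 3 14 11)(2 4 5)(10 12) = [6, 9, 4, 14, 5, 2, 7, 0, 8, 15, 12, 1, 10, 3, 11, 13]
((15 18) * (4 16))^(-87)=(4 16)(15 18)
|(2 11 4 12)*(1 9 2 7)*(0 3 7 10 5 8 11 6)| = 42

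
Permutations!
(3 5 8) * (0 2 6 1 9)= (0 2 6 1 9)(3 5 8)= [2, 9, 6, 5, 4, 8, 1, 7, 3, 0]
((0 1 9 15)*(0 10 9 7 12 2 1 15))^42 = (0 10)(1 12)(2 7)(9 15)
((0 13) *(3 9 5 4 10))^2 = ((0 13)(3 9 5 4 10))^2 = (13)(3 5 10 9 4)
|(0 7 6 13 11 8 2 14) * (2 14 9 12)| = |(0 7 6 13 11 8 14)(2 9 12)| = 21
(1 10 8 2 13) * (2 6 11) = [0, 10, 13, 3, 4, 5, 11, 7, 6, 9, 8, 2, 12, 1] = (1 10 8 6 11 2 13)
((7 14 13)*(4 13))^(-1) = (4 14 7 13)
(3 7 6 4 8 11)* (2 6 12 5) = [0, 1, 6, 7, 8, 2, 4, 12, 11, 9, 10, 3, 5] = (2 6 4 8 11 3 7 12 5)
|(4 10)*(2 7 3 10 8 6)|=7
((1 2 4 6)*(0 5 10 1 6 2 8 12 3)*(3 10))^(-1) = ((0 5 3)(1 8 12 10)(2 4))^(-1) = (0 3 5)(1 10 12 8)(2 4)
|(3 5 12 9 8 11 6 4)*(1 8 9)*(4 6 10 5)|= 6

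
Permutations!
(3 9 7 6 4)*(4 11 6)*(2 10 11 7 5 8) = (2 10 11 6 7 4 3 9 5 8) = [0, 1, 10, 9, 3, 8, 7, 4, 2, 5, 11, 6]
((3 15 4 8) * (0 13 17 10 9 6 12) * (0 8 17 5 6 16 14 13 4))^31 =(0 10 14 6 3 4 9 13 12 15 17 16 5 8)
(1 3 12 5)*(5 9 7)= (1 3 12 9 7 5)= [0, 3, 2, 12, 4, 1, 6, 5, 8, 7, 10, 11, 9]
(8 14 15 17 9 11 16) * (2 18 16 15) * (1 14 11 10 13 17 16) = (1 14 2 18)(8 11 15 16)(9 10 13 17) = [0, 14, 18, 3, 4, 5, 6, 7, 11, 10, 13, 15, 12, 17, 2, 16, 8, 9, 1]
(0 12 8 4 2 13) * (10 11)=(0 12 8 4 2 13)(10 11)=[12, 1, 13, 3, 2, 5, 6, 7, 4, 9, 11, 10, 8, 0]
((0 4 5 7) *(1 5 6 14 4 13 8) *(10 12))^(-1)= (0 7 5 1 8 13)(4 14 6)(10 12)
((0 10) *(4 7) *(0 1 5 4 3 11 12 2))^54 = ((0 10 1 5 4 7 3 11 12 2))^54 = (0 4 12 1 3)(2 5 11 10 7)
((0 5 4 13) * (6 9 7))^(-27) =((0 5 4 13)(6 9 7))^(-27) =(0 5 4 13)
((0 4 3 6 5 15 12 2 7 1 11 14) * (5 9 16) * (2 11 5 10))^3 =(0 6 10 1 12)(2 5 11 4 9)(3 16 7 15 14)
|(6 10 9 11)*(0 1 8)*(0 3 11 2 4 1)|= 9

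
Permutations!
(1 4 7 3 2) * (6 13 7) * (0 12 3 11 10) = (0 12 3 2 1 4 6 13 7 11 10) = [12, 4, 1, 2, 6, 5, 13, 11, 8, 9, 0, 10, 3, 7]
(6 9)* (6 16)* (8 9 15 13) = [0, 1, 2, 3, 4, 5, 15, 7, 9, 16, 10, 11, 12, 8, 14, 13, 6] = (6 15 13 8 9 16)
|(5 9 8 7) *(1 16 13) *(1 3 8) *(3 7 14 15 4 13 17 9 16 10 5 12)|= 24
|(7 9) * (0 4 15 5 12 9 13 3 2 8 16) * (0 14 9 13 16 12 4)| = 60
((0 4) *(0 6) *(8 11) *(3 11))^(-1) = ((0 4 6)(3 11 8))^(-1) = (0 6 4)(3 8 11)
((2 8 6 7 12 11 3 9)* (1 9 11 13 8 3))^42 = ((1 9 2 3 11)(6 7 12 13 8))^42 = (1 2 11 9 3)(6 12 8 7 13)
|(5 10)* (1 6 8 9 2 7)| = |(1 6 8 9 2 7)(5 10)| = 6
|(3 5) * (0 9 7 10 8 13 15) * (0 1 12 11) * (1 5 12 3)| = |(0 9 7 10 8 13 15 5 1 3 12 11)| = 12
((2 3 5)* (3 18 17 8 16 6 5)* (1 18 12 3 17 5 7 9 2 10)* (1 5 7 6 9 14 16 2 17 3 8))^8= (1 18 7 14 16 9 17)(2 8 12)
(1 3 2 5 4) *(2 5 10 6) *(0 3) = (0 3 5 4 1)(2 10 6) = [3, 0, 10, 5, 1, 4, 2, 7, 8, 9, 6]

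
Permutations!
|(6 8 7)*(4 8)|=|(4 8 7 6)|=4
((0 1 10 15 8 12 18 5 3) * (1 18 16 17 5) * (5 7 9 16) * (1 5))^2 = ((0 18 5 3)(1 10 15 8 12)(7 9 16 17))^2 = (0 5)(1 15 12 10 8)(3 18)(7 16)(9 17)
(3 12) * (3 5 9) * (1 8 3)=[0, 8, 2, 12, 4, 9, 6, 7, 3, 1, 10, 11, 5]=(1 8 3 12 5 9)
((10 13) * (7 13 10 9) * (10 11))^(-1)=((7 13 9)(10 11))^(-1)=(7 9 13)(10 11)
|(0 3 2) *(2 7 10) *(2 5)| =|(0 3 7 10 5 2)| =6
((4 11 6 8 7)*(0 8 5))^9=((0 8 7 4 11 6 5))^9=(0 7 11 5 8 4 6)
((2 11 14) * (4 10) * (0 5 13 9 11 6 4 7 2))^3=(0 9)(2 10 6 7 4)(5 11)(13 14)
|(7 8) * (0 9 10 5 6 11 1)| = 14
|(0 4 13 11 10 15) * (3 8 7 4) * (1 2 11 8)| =28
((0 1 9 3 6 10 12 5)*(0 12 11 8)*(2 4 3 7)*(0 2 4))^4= ((0 1 9 7 4 3 6 10 11 8 2)(5 12))^4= (12)(0 4 11 1 3 8 9 6 2 7 10)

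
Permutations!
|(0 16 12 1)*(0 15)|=|(0 16 12 1 15)|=5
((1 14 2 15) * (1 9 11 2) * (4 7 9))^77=((1 14)(2 15 4 7 9 11))^77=(1 14)(2 11 9 7 4 15)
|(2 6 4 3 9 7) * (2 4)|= 4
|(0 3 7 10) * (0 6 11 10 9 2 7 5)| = 3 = |(0 3 5)(2 7 9)(6 11 10)|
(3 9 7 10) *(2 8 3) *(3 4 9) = [0, 1, 8, 3, 9, 5, 6, 10, 4, 7, 2] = (2 8 4 9 7 10)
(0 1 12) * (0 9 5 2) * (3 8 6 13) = (0 1 12 9 5 2)(3 8 6 13) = [1, 12, 0, 8, 4, 2, 13, 7, 6, 5, 10, 11, 9, 3]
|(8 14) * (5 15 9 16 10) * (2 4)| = 10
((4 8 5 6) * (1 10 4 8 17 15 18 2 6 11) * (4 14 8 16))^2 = ((1 10 14 8 5 11)(2 6 16 4 17 15 18))^2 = (1 14 5)(2 16 17 18 6 4 15)(8 11 10)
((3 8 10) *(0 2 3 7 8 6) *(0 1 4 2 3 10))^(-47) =(0 7 2 1 3 8 10 4 6)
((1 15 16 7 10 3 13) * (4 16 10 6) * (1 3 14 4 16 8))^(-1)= (1 8 4 14 10 15)(3 13)(6 7 16)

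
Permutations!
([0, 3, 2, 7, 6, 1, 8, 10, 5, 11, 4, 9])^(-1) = [0, 5, 2, 1, 10, 8, 4, 3, 6, 11, 7, 9]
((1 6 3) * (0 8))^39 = ((0 8)(1 6 3))^39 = (0 8)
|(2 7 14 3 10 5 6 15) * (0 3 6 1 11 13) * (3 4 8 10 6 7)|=|(0 4 8 10 5 1 11 13)(2 3 6 15)(7 14)|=8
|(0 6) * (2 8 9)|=6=|(0 6)(2 8 9)|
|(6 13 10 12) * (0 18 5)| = |(0 18 5)(6 13 10 12)| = 12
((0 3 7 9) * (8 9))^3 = (0 8 3 9 7)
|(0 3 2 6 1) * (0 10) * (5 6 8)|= 8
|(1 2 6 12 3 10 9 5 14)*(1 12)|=|(1 2 6)(3 10 9 5 14 12)|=6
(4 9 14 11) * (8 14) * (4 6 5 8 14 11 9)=(5 8 11 6)(9 14)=[0, 1, 2, 3, 4, 8, 5, 7, 11, 14, 10, 6, 12, 13, 9]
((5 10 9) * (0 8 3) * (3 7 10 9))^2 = (0 7 3 8 10)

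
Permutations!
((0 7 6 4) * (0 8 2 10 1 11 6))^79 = ((0 7)(1 11 6 4 8 2 10))^79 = (0 7)(1 6 8 10 11 4 2)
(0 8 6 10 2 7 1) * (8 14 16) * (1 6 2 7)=(0 14 16 8 2 1)(6 10 7)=[14, 0, 1, 3, 4, 5, 10, 6, 2, 9, 7, 11, 12, 13, 16, 15, 8]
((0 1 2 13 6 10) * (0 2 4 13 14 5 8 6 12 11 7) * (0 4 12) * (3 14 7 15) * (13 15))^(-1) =(0 13 11 12 1)(2 10 6 8 5 14 3 15 4 7) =((0 1 12 11 13)(2 7 4 15 3 14 5 8 6 10))^(-1)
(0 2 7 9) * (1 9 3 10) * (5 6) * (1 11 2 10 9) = (0 10 11 2 7 3 9)(5 6) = [10, 1, 7, 9, 4, 6, 5, 3, 8, 0, 11, 2]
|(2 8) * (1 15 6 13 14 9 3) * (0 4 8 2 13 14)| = 12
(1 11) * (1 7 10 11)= [0, 1, 2, 3, 4, 5, 6, 10, 8, 9, 11, 7]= (7 10 11)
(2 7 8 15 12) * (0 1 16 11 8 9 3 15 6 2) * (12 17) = [1, 16, 7, 15, 4, 5, 2, 9, 6, 3, 10, 8, 0, 13, 14, 17, 11, 12] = (0 1 16 11 8 6 2 7 9 3 15 17 12)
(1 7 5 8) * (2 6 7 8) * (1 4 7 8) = (2 6 8 4 7 5) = [0, 1, 6, 3, 7, 2, 8, 5, 4]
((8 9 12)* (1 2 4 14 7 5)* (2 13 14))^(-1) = (1 5 7 14 13)(2 4)(8 12 9)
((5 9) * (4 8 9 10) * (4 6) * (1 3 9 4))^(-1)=(1 6 10 5 9 3)(4 8)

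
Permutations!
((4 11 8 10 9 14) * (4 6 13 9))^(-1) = ((4 11 8 10)(6 13 9 14))^(-1) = (4 10 8 11)(6 14 9 13)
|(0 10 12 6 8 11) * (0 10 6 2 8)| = 10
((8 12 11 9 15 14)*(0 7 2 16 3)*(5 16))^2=((0 7 2 5 16 3)(8 12 11 9 15 14))^2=(0 2 16)(3 7 5)(8 11 15)(9 14 12)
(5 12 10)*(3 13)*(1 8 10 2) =(1 8 10 5 12 2)(3 13) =[0, 8, 1, 13, 4, 12, 6, 7, 10, 9, 5, 11, 2, 3]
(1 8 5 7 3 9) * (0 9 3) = (0 9 1 8 5 7) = [9, 8, 2, 3, 4, 7, 6, 0, 5, 1]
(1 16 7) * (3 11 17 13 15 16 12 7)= (1 12 7)(3 11 17 13 15 16)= [0, 12, 2, 11, 4, 5, 6, 1, 8, 9, 10, 17, 7, 15, 14, 16, 3, 13]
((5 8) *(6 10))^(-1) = (5 8)(6 10)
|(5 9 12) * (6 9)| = |(5 6 9 12)| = 4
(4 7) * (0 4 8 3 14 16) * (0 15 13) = (0 4 7 8 3 14 16 15 13) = [4, 1, 2, 14, 7, 5, 6, 8, 3, 9, 10, 11, 12, 0, 16, 13, 15]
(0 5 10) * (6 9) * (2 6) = (0 5 10)(2 6 9) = [5, 1, 6, 3, 4, 10, 9, 7, 8, 2, 0]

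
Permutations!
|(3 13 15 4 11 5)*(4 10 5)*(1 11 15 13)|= 7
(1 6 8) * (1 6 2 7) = (1 2 7)(6 8) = [0, 2, 7, 3, 4, 5, 8, 1, 6]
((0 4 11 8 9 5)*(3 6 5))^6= ((0 4 11 8 9 3 6 5))^6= (0 6 9 11)(3 8 4 5)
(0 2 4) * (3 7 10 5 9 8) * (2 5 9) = (0 5 2 4)(3 7 10 9 8) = [5, 1, 4, 7, 0, 2, 6, 10, 3, 8, 9]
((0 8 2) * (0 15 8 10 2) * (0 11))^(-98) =(0 8 2)(10 11 15)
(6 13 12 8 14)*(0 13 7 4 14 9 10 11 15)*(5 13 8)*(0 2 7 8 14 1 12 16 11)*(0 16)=(0 14 6 8 9 10 16 11 15 2 7 4 1 12 5 13)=[14, 12, 7, 3, 1, 13, 8, 4, 9, 10, 16, 15, 5, 0, 6, 2, 11]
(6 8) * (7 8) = (6 7 8) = [0, 1, 2, 3, 4, 5, 7, 8, 6]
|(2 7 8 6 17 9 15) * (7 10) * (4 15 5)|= 10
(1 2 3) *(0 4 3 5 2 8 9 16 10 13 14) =(0 4 3 1 8 9 16 10 13 14)(2 5) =[4, 8, 5, 1, 3, 2, 6, 7, 9, 16, 13, 11, 12, 14, 0, 15, 10]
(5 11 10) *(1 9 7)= (1 9 7)(5 11 10)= [0, 9, 2, 3, 4, 11, 6, 1, 8, 7, 5, 10]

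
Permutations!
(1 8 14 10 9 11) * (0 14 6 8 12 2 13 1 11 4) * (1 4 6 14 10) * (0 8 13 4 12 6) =(0 10 9)(1 6 13 12 2 4 8 14) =[10, 6, 4, 3, 8, 5, 13, 7, 14, 0, 9, 11, 2, 12, 1]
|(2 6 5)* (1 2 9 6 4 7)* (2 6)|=|(1 6 5 9 2 4 7)|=7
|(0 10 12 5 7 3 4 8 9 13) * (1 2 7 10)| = 9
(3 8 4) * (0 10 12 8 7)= (0 10 12 8 4 3 7)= [10, 1, 2, 7, 3, 5, 6, 0, 4, 9, 12, 11, 8]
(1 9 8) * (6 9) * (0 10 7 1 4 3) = (0 10 7 1 6 9 8 4 3) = [10, 6, 2, 0, 3, 5, 9, 1, 4, 8, 7]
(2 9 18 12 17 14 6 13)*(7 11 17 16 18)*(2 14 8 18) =(2 9 7 11 17 8 18 12 16)(6 13 14) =[0, 1, 9, 3, 4, 5, 13, 11, 18, 7, 10, 17, 16, 14, 6, 15, 2, 8, 12]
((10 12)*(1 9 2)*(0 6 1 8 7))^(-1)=(0 7 8 2 9 1 6)(10 12)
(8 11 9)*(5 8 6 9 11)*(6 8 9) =[0, 1, 2, 3, 4, 9, 6, 7, 5, 8, 10, 11] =(11)(5 9 8)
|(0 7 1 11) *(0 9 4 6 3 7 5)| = 14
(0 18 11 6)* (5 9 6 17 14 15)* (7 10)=(0 18 11 17 14 15 5 9 6)(7 10)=[18, 1, 2, 3, 4, 9, 0, 10, 8, 6, 7, 17, 12, 13, 15, 5, 16, 14, 11]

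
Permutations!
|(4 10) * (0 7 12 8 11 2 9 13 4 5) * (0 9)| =|(0 7 12 8 11 2)(4 10 5 9 13)| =30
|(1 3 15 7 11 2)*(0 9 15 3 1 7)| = |(0 9 15)(2 7 11)| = 3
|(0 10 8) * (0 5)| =4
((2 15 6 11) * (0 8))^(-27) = (0 8)(2 15 6 11)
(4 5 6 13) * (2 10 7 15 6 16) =[0, 1, 10, 3, 5, 16, 13, 15, 8, 9, 7, 11, 12, 4, 14, 6, 2] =(2 10 7 15 6 13 4 5 16)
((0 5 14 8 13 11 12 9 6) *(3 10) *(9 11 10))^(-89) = ((0 5 14 8 13 10 3 9 6)(11 12))^(-89) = (0 5 14 8 13 10 3 9 6)(11 12)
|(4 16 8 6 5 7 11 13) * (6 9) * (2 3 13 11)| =10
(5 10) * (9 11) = (5 10)(9 11) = [0, 1, 2, 3, 4, 10, 6, 7, 8, 11, 5, 9]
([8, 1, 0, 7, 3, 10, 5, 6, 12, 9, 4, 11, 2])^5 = [8, 1, 0, 4, 10, 6, 7, 3, 12, 9, 5, 11, 2]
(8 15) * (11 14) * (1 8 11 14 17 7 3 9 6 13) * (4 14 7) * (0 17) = (0 17 4 14 7 3 9 6 13 1 8 15 11) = [17, 8, 2, 9, 14, 5, 13, 3, 15, 6, 10, 0, 12, 1, 7, 11, 16, 4]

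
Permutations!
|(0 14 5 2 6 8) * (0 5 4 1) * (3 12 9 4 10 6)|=|(0 14 10 6 8 5 2 3 12 9 4 1)|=12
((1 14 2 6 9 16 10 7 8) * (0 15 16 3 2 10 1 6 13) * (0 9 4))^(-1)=(0 4 6 8 7 10 14 1 16 15)(2 3 9 13)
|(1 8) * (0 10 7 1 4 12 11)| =|(0 10 7 1 8 4 12 11)| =8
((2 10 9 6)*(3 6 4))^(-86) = ((2 10 9 4 3 6))^(-86) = (2 3 9)(4 10 6)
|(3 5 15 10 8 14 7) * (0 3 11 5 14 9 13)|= 11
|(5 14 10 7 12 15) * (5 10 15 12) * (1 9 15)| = 7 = |(1 9 15 10 7 5 14)|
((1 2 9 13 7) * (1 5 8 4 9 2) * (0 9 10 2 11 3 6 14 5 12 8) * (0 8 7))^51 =((0 9 13)(2 11 3 6 14 5 8 4 10)(7 12))^51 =(2 8 6)(3 10 5)(4 14 11)(7 12)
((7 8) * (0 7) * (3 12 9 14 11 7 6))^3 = (0 12 11)(3 14 8)(6 9 7)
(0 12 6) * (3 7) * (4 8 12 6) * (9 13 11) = [6, 1, 2, 7, 8, 5, 0, 3, 12, 13, 10, 9, 4, 11] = (0 6)(3 7)(4 8 12)(9 13 11)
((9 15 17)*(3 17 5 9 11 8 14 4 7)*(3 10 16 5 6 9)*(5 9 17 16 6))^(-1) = ((3 16 9 15 5)(4 7 10 6 17 11 8 14))^(-1) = (3 5 15 9 16)(4 14 8 11 17 6 10 7)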